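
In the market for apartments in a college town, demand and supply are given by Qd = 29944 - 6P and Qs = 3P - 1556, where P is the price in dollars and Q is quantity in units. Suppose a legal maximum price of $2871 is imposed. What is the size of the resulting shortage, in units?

5661

Without the control the market clears where 29944 - 6P = 3P - 1556, i.e. P* = 3500 and Q* = 8944.
Because the ceiling (2871) lies below the market-clearing price, it is binding.
At P = 2871: Qd = 29944 - 6·2871 = 12718 and Qs = 3·2871 - 1556 = 7057.
Shortage = Qd - Qs = 12718 - 7057 = 5661.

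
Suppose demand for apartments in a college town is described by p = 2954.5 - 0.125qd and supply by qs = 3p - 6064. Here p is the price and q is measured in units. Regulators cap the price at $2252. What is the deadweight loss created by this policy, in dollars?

413952

Rearranging demand gives qd = 23636 - 8p. Without the control the market clears where 23636 - 8p = 3p - 6064, i.e. p* = 2700 and q* = 2036.
Because the ceiling (2252) lies below the market-clearing price, it is binding.
At p = 2252: qd = 23636 - 8·2252 = 5620 and qs = 3·2252 - 6064 = 692.
Quantity traded falls to 692. At q = 692 the demand price is (23636 - 692)/8 = 2868 and the supply price is (6064 + 692)/3 = 2252.
Deadweight loss = ½ · (2868 - 2252) · (2036 - 692) = ½ · 616 · 1344 = 413952.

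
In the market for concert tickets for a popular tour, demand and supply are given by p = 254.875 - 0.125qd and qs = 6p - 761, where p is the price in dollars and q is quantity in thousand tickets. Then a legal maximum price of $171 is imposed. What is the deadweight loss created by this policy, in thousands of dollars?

4415.25

Rearranging demand gives qd = 2039 - 8p. Equilibrium: 2039 - 8p = 6p - 761, so 2800 = 14p and p* = 200, q* = 439.
The ceiling of 171 is below the equilibrium price 200, so it binds.
At p = 171: qd = 2039 - 8·171 = 671 and qs = 6·171 - 761 = 265.
Quantity traded falls to 265. At q = 265 the demand price is (2039 - 265)/8 = 221.75 and the supply price is (761 + 265)/6 = 171.
Deadweight loss = ½ · (221.75 - 171) · (439 - 265) = ½ · 50.75 · 174 = 4415.25.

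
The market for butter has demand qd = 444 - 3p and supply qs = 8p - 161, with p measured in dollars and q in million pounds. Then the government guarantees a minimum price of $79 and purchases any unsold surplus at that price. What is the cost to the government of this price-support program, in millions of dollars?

In a free market, 444 - 3p = 8p - 161 gives the equilibrium p* = 55, q* = 279.
The floor of 79 is above the equilibrium price 55, so it binds.
At p = 79: qd = 444 - 3·79 = 207 and qs = 8·79 - 161 = 471.
Surplus = qs - qd = 264.
Government expenditure = surplus × support price = 264 × 79 = 20856.

20856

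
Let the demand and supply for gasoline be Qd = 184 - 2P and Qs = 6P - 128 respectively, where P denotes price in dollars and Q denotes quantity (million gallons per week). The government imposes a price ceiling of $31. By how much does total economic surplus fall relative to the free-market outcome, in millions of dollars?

768

Setting quantity demanded equal to quantity supplied, 184 - 2P = 6P - 128, gives P* = 39 and Q* = 106.
Because the ceiling (31) lies below the market-clearing price, it is binding.
At P = 31: Qd = 184 - 2·31 = 122 and Qs = 6·31 - 128 = 58.
Quantity traded falls to 58. At Q = 58 the demand price is (184 - 58)/2 = 63 and the supply price is (128 + 58)/6 = 31.
Deadweight loss = ½ · (63 - 31) · (106 - 58) = ½ · 32 · 48 = 768.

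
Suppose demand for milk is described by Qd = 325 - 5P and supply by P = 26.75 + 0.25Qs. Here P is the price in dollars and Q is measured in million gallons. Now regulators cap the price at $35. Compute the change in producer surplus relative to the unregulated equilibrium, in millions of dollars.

Rearranging supply gives Qs = 4P - 107. Without the control the market clears where 325 - 5P = 4P - 107, i.e. P* = 48 and Q* = 85.
The ceiling of 35 is below the equilibrium price 48, so it binds.
At P = 35: Qd = 325 - 5·35 = 150 and Qs = 4·35 - 107 = 33.
Producer surplus without the control is ½ · (48 - 26.75) · 85 = 903.125.
With the ceiling, producers sell 33 units at 35, so PS = ½ · (35 - 26.75) · 33 = 136.125.
Change in producer surplus = 136.125 - 903.125 = -767.

-767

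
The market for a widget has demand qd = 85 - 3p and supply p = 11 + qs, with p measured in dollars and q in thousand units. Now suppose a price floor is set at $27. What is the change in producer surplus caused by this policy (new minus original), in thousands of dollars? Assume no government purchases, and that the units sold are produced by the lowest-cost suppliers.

-28.5

Rearranging supply gives qs = p - 11. Setting quantity demanded equal to quantity supplied, 85 - 3p = p - 11, gives p* = 24 and q* = 13.
Since 27 > 24, the floor is binding.
At p = 27: qd = 85 - 3·27 = 4 and qs = 27 - 11 = 16.
Producer surplus without the control is ½ · (24 - 11) · 13 = 84.5.
With the floor, 4 units are sold at 27. The supply price at q = 4 is 15, so PS = ½ · [(27 - 11) + (27 - 15)] · 4 = 56.
Change in producer surplus = 56 - 84.5 = -28.5.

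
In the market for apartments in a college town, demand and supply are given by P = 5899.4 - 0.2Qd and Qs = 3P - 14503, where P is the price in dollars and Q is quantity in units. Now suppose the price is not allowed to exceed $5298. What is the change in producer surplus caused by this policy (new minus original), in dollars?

Rearranging demand gives Qd = 29497 - 5P. Without the control the market clears where 29497 - 5P = 3P - 14503, i.e. P* = 5500 and Q* = 1997.
The ceiling of 5298 is below the equilibrium price 5500, so it binds.
At P = 5298: Qd = 29497 - 5·5298 = 3007 and Qs = 3·5298 - 14503 = 1391.
Producer surplus without the control is ½ · (5500 - 14503/3) · 1997 = 3988009/6.
With the ceiling, producers sell 1391 units at 5298, so PS = ½ · (5298 - 14503/3) · 1391 = 1934881/6.
Change in producer surplus = 1934881/6 - 3988009/6 = -342188.

-342188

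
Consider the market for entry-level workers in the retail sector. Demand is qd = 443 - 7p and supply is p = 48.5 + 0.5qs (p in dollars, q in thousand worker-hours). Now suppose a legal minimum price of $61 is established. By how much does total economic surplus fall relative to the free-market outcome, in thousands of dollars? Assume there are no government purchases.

15.75

Rearranging supply gives qs = 2p - 97. In a free market, 443 - 7p = 2p - 97 gives the equilibrium p* = 60, q* = 23.
The floor of 61 is above the equilibrium price 60, so it binds.
At p = 61: qd = 443 - 7·61 = 16 and qs = 2·61 - 97 = 25.
Quantity traded falls to 16. At q = 16 the demand price is (443 - 16)/7 = 61 and the supply price is (97 + 16)/2 = 56.5.
Deadweight loss = ½ · (61 - 56.5) · (23 - 16) = ½ · 4.5 · 7 = 15.75.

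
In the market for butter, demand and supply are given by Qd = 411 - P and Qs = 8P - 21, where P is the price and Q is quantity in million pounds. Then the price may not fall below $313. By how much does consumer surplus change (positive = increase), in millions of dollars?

-61082.5

Equilibrium: 411 - P = 8P - 21, so 432 = 9P and P* = 48, Q* = 363.
Since 313 > 48, the floor is binding.
At P = 313: Qd = 411 - 313 = 98 and Qs = 8·313 - 21 = 2483.
Consumer surplus without the control is ½ · (411 - 48) · 363 = 65884.5.
With the floor, consumers buy 98 units at 313, so CS = ½ · (411 - 313) · 98 = 4802.
Change in consumer surplus = 4802 - 65884.5 = -61082.5.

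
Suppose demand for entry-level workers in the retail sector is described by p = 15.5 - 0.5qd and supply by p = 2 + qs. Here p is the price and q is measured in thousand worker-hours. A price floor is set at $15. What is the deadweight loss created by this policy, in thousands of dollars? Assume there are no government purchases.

48

Rearranging demand gives qd = 31 - 2p; rearranging supply gives qs = p - 2. Equilibrium: 31 - 2p = p - 2, so 33 = 3p and p* = 11, q* = 9.
The floor of 15 is above the equilibrium price 11, so it binds.
At p = 15: qd = 31 - 2·15 = 1 and qs = 15 - 2 = 13.
Quantity traded falls to 1. At q = 1 the demand price is (31 - 1)/2 = 15 and the supply price is 2 + 1 = 3.
Deadweight loss = ½ · (15 - 3) · (9 - 1) = ½ · 12 · 8 = 48.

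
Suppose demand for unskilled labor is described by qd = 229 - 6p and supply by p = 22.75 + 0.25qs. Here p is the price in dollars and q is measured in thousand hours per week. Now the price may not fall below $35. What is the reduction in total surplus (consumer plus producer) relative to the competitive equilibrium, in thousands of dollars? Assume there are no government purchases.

67.5

Rearranging supply gives qs = 4p - 91. Setting quantity demanded equal to quantity supplied, 229 - 6p = 4p - 91, gives p* = 32 and q* = 37.
The floor of 35 is above the equilibrium price 32, so it binds.
At p = 35: qd = 229 - 6·35 = 19 and qs = 4·35 - 91 = 49.
Quantity traded falls to 19. At q = 19 the demand price is (229 - 19)/6 = 35 and the supply price is (91 + 19)/4 = 27.5.
Deadweight loss = ½ · (35 - 27.5) · (37 - 19) = ½ · 7.5 · 18 = 67.5.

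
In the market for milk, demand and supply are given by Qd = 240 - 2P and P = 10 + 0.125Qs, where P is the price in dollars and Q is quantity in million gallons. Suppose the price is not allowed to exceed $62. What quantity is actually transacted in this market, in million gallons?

176

Rearranging supply gives Qs = 8P - 80. Setting quantity demanded equal to quantity supplied, 240 - 2P = 8P - 80, gives P* = 32 and Q* = 176.
Since 62 is above P* = 32, the ceiling does not bind and the free-market outcome prevails.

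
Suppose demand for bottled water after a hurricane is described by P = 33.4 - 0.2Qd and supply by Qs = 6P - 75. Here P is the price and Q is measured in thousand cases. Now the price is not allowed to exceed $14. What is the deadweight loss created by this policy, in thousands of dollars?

422.4

Rearranging demand gives Qd = 167 - 5P. Without the control the market clears where 167 - 5P = 6P - 75, i.e. P* = 22 and Q* = 57.
The ceiling of 14 is below the equilibrium price 22, so it binds.
At P = 14: Qd = 167 - 5·14 = 97 and Qs = 6·14 - 75 = 9.
Quantity traded falls to 9. At Q = 9 the demand price is (167 - 9)/5 = 31.6 and the supply price is (75 + 9)/6 = 14.
Deadweight loss = ½ · (31.6 - 14) · (57 - 9) = ½ · 17.6 · 48 = 422.4.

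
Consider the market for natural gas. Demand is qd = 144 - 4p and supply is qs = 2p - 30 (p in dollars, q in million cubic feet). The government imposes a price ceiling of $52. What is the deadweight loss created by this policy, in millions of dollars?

0

Without the control the market clears where 144 - 4p = 2p - 30, i.e. p* = 29 and q* = 28.
The ceiling of 52 is above the equilibrium price 29, so it is not binding; the market clears at p* = 29, q* = 28.
Since the control does not bind, no trades are prevented and deadweight loss is zero.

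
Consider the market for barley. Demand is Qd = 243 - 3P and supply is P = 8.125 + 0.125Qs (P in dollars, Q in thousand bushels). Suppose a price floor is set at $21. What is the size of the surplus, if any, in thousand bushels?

0

Rearranging supply gives Qs = 8P - 65. Equilibrium: 243 - 3P = 8P - 65, so 308 = 11P and P* = 28, Q* = 159.
Since 21 is below P* = 28, the floor does not bind and the free-market outcome prevails.
Since the control does not bind, there is no surplus.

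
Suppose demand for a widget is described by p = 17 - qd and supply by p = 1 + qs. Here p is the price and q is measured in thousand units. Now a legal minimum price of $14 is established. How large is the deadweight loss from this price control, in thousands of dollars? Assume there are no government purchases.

Rearranging demand gives qd = 17 - p; rearranging supply gives qs = p - 1. Without the control the market clears where 17 - p = p - 1, i.e. p* = 9 and q* = 8.
The floor of 14 is above the equilibrium price 9, so it binds.
At p = 14: qd = 17 - 14 = 3 and qs = 14 - 1 = 13.
Quantity traded falls to 3. At q = 3 the demand price is 17 - 3 = 14 and the supply price is 1 + 3 = 4.
Deadweight loss = ½ · (14 - 4) · (8 - 3) = ½ · 10 · 5 = 25.

25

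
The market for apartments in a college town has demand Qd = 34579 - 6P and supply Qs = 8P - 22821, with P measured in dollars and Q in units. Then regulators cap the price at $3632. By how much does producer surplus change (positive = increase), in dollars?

In a free market, 34579 - 6P = 8P - 22821 gives the equilibrium P* = 4100, Q* = 9979.
Because the ceiling (3632) lies below the market-clearing price, it is binding.
At P = 3632: Qd = 34579 - 6·3632 = 12787 and Qs = 8·3632 - 22821 = 6235.
Producer surplus without the control is ½ · (4100 - 2852.625) · 9979 = 6223777.5625.
With the ceiling, producers sell 6235 units at 3632, so PS = ½ · (3632 - 2852.625) · 6235 = 2429701.5625.
Change in producer surplus = 2429701.5625 - 6223777.5625 = -3794076.

-3794076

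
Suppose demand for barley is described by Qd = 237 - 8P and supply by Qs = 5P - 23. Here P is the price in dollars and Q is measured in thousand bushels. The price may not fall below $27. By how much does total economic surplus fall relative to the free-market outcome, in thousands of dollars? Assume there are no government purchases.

In a free market, 237 - 8P = 5P - 23 gives the equilibrium P* = 20, Q* = 77.
Because the floor (27) lies above the market-clearing price, it is binding.
At P = 27: Qd = 237 - 8·27 = 21 and Qs = 5·27 - 23 = 112.
Quantity traded falls to 21. At Q = 21 the demand price is (237 - 21)/8 = 27 and the supply price is (23 + 21)/5 = 8.8.
Deadweight loss = ½ · (27 - 8.8) · (77 - 21) = ½ · 18.2 · 56 = 509.6.

509.6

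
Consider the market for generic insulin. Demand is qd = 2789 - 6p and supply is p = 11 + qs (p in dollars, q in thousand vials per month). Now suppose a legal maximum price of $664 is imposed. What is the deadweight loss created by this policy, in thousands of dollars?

Rearranging supply gives qs = p - 11. Setting quantity demanded equal to quantity supplied, 2789 - 6p = p - 11, gives p* = 400 and q* = 389.
Since 664 is above p* = 400, the ceiling does not bind and the free-market outcome prevails.
Since the control does not bind, no trades are prevented and deadweight loss is zero.

0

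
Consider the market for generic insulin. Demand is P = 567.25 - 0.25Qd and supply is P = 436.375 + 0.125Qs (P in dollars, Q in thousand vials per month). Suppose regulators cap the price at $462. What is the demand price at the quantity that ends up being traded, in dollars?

516

Rearranging demand gives Qd = 2269 - 4P; rearranging supply gives Qs = 8P - 3491. In a free market, 2269 - 4P = 8P - 3491 gives the equilibrium P* = 480, Q* = 349.
The ceiling of 462 is below the equilibrium price 480, so it binds.
At P = 462: Qd = 2269 - 4·462 = 421 and Qs = 8·462 - 3491 = 205.
Only 205 units reach the market. On the demand curve, the marginal buyer's willingness to pay at Q = 205 is (2269 - 205)/4 = 516.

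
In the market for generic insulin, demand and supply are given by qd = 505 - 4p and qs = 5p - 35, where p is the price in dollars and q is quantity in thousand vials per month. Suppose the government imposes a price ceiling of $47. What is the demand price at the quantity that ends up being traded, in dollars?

76.25

In a free market, 505 - 4p = 5p - 35 gives the equilibrium p* = 60, q* = 265.
The ceiling of 47 is below the equilibrium price 60, so it binds.
At p = 47: qd = 505 - 4·47 = 317 and qs = 5·47 - 35 = 200.
Only 200 units reach the market. On the demand curve, the marginal buyer's willingness to pay at q = 200 is (505 - 200)/4 = 76.25.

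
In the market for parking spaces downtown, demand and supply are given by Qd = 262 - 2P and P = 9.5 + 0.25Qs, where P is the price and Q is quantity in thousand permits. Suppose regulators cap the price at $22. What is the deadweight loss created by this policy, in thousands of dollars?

Rearranging supply gives Qs = 4P - 38. Equilibrium: 262 - 2P = 4P - 38, so 300 = 6P and P* = 50, Q* = 162.
The ceiling of 22 is below the equilibrium price 50, so it binds.
At P = 22: Qd = 262 - 2·22 = 218 and Qs = 4·22 - 38 = 50.
Quantity traded falls to 50. At Q = 50 the demand price is (262 - 50)/2 = 106 and the supply price is (38 + 50)/4 = 22.
Deadweight loss = ½ · (106 - 22) · (162 - 50) = ½ · 84 · 112 = 4704.

4704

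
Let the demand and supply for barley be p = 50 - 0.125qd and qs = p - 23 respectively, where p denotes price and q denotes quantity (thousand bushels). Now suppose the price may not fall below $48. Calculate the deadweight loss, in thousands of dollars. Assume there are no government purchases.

Rearranging demand gives qd = 400 - 8p. Setting quantity demanded equal to quantity supplied, 400 - 8p = p - 23, gives p* = 47 and q* = 24.
The floor of 48 is above the equilibrium price 47, so it binds.
At p = 48: qd = 400 - 8·48 = 16 and qs = 48 - 23 = 25.
Quantity traded falls to 16. At q = 16 the demand price is (400 - 16)/8 = 48 and the supply price is 23 + 16 = 39.
Deadweight loss = ½ · (48 - 39) · (24 - 16) = ½ · 9 · 8 = 36.

36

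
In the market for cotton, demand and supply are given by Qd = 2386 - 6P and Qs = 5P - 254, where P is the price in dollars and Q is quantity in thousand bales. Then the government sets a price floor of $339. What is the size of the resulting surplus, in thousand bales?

1089

In a free market, 2386 - 6P = 5P - 254 gives the equilibrium P* = 240, Q* = 946.
Since 339 > 240, the floor is binding.
At P = 339: Qd = 2386 - 6·339 = 352 and Qs = 5·339 - 254 = 1441.
Surplus = Qs - Qd = 1441 - 352 = 1089.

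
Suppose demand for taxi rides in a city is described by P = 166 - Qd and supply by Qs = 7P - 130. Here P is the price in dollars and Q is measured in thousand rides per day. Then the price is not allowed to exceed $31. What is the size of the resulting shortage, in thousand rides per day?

Rearranging demand gives Qd = 166 - P. In a free market, 166 - P = 7P - 130 gives the equilibrium P* = 37, Q* = 129.
Because the ceiling (31) lies below the market-clearing price, it is binding.
At P = 31: Qd = 166 - 31 = 135 and Qs = 7·31 - 130 = 87.
Shortage = Qd - Qs = 135 - 87 = 48.

48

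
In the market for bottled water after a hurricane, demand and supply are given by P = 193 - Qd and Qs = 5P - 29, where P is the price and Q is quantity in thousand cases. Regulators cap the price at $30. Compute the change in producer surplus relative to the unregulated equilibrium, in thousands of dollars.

-969.5

Rearranging demand gives Qd = 193 - P. Equilibrium: 193 - P = 5P - 29, so 222 = 6P and P* = 37, Q* = 156.
The ceiling of 30 is below the equilibrium price 37, so it binds.
At P = 30: Qd = 193 - 30 = 163 and Qs = 5·30 - 29 = 121.
Producer surplus without the control is ½ · (37 - 5.8) · 156 = 2433.6.
With the ceiling, producers sell 121 units at 30, so PS = ½ · (30 - 5.8) · 121 = 1464.1.
Change in producer surplus = 1464.1 - 2433.6 = -969.5.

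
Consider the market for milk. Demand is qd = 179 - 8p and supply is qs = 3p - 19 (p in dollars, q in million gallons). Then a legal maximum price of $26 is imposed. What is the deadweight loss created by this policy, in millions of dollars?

Equilibrium: 179 - 8p = 3p - 19, so 198 = 11p and p* = 18, q* = 35.
Since 26 is above p* = 18, the ceiling does not bind and the free-market outcome prevails.
Since the control does not bind, no trades are prevented and deadweight loss is zero.

0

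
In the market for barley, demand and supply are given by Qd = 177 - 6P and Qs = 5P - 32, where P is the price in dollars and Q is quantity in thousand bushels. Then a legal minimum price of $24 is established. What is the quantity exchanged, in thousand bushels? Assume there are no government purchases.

Without the control the market clears where 177 - 6P = 5P - 32, i.e. P* = 19 and Q* = 63.
Because the floor (24) lies above the market-clearing price, it is binding.
At P = 24: Qd = 177 - 6·24 = 33 and Qs = 5·24 - 32 = 88.
The quantity actually transacted is the short side, demand: 33.

33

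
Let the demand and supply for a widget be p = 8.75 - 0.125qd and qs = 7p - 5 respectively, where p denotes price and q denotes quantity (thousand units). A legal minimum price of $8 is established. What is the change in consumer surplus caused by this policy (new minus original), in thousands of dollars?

Rearranging demand gives qd = 70 - 8p. In a free market, 70 - 8p = 7p - 5 gives the equilibrium p* = 5, q* = 30.
The floor of 8 is above the equilibrium price 5, so it binds.
At p = 8: qd = 70 - 8·8 = 6 and qs = 7·8 - 5 = 51.
Consumer surplus without the control is ½ · (8.75 - 5) · 30 = 56.25.
With the floor, consumers buy 6 units at 8, so CS = ½ · (8.75 - 8) · 6 = 2.25.
Change in consumer surplus = 2.25 - 56.25 = -54.

-54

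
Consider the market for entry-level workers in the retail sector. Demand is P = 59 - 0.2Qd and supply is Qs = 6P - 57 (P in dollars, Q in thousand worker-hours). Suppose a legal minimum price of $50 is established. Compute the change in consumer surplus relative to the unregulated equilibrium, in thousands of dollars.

-1620

Rearranging demand gives Qd = 295 - 5P. Setting quantity demanded equal to quantity supplied, 295 - 5P = 6P - 57, gives P* = 32 and Q* = 135.
The floor of 50 is above the equilibrium price 32, so it binds.
At P = 50: Qd = 295 - 5·50 = 45 and Qs = 6·50 - 57 = 243.
Consumer surplus without the control is ½ · (59 - 32) · 135 = 1822.5.
With the floor, consumers buy 45 units at 50, so CS = ½ · (59 - 50) · 45 = 202.5.
Change in consumer surplus = 202.5 - 1822.5 = -1620.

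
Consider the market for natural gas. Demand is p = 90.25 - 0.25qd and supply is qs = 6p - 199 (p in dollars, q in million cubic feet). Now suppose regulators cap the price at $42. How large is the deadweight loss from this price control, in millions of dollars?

1470

Rearranging demand gives qd = 361 - 4p. Without the control the market clears where 361 - 4p = 6p - 199, i.e. p* = 56 and q* = 137.
Because the ceiling (42) lies below the market-clearing price, it is binding.
At p = 42: qd = 361 - 4·42 = 193 and qs = 6·42 - 199 = 53.
Quantity traded falls to 53. At q = 53 the demand price is (361 - 53)/4 = 77 and the supply price is (199 + 53)/6 = 42.
Deadweight loss = ½ · (77 - 42) · (137 - 53) = ½ · 35 · 84 = 1470.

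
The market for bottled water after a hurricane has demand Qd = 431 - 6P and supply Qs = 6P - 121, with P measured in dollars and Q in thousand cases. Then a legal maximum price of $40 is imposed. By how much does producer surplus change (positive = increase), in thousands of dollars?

Setting quantity demanded equal to quantity supplied, 431 - 6P = 6P - 121, gives P* = 46 and Q* = 155.
Since 40 < 46, the ceiling is binding.
At P = 40: Qd = 431 - 6·40 = 191 and Qs = 6·40 - 121 = 119.
Producer surplus without the control is ½ · (46 - 121/6) · 155 = 24025/12.
With the ceiling, producers sell 119 units at 40, so PS = ½ · (40 - 121/6) · 119 = 14161/12.
Change in producer surplus = 14161/12 - 24025/12 = -822.

-822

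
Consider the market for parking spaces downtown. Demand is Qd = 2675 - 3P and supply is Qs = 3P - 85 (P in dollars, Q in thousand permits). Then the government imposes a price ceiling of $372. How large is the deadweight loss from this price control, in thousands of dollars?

Equilibrium: 2675 - 3P = 3P - 85, so 2760 = 6P and P* = 460, Q* = 1295.
Since 372 < 460, the ceiling is binding.
At P = 372: Qd = 2675 - 3·372 = 1559 and Qs = 3·372 - 85 = 1031.
Quantity traded falls to 1031. At Q = 1031 the demand price is (2675 - 1031)/3 = 548 and the supply price is (85 + 1031)/3 = 372.
Deadweight loss = ½ · (548 - 372) · (1295 - 1031) = ½ · 176 · 264 = 23232.

23232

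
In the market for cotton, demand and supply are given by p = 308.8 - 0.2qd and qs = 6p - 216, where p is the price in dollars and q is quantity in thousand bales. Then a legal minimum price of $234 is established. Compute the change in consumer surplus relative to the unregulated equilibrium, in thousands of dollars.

Rearranging demand gives qd = 1544 - 5p. Without the control the market clears where 1544 - 5p = 6p - 216, i.e. p* = 160 and q* = 744.
Because the floor (234) lies above the market-clearing price, it is binding.
At p = 234: qd = 1544 - 5·234 = 374 and qs = 6·234 - 216 = 1188.
Consumer surplus without the control is ½ · (308.8 - 160) · 744 = 55353.6.
With the floor, consumers buy 374 units at 234, so CS = ½ · (308.8 - 234) · 374 = 13987.6.
Change in consumer surplus = 13987.6 - 55353.6 = -41366.

-41366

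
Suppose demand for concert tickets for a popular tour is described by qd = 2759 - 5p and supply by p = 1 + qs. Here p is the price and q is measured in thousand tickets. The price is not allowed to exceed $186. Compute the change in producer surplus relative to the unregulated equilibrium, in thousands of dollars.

-88228

Rearranging supply gives qs = p - 1. Setting quantity demanded equal to quantity supplied, 2759 - 5p = p - 1, gives p* = 460 and q* = 459.
Because the ceiling (186) lies below the market-clearing price, it is binding.
At p = 186: qd = 2759 - 5·186 = 1829 and qs = 186 - 1 = 185.
Producer surplus without the control is ½ · (460 - 1) · 459 = 105340.5.
With the ceiling, producers sell 185 units at 186, so PS = ½ · (186 - 1) · 185 = 17112.5.
Change in producer surplus = 17112.5 - 105340.5 = -88228.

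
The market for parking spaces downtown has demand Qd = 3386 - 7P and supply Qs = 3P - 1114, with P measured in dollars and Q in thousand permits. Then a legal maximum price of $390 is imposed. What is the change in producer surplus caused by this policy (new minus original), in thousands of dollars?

-8760

Equilibrium: 3386 - 7P = 3P - 1114, so 4500 = 10P and P* = 450, Q* = 236.
The ceiling of 390 is below the equilibrium price 450, so it binds.
At P = 390: Qd = 3386 - 7·390 = 656 and Qs = 3·390 - 1114 = 56.
Producer surplus without the control is ½ · (450 - 1114/3) · 236 = 27848/3.
With the ceiling, producers sell 56 units at 390, so PS = ½ · (390 - 1114/3) · 56 = 1568/3.
Change in producer surplus = 1568/3 - 27848/3 = -8760.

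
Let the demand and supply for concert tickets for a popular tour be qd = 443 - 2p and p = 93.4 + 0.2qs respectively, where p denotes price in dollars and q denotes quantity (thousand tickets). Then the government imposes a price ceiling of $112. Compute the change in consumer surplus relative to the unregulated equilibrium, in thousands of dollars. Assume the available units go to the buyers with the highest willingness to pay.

Rearranging supply gives qs = 5p - 467. In a free market, 443 - 2p = 5p - 467 gives the equilibrium p* = 130, q* = 183.
Since 112 < 130, the ceiling is binding.
At p = 112: qd = 443 - 2·112 = 219 and qs = 5·112 - 467 = 93.
Consumer surplus without the control is ½ · (221.5 - 130) · 183 = 8372.25.
With the ceiling, 93 units are sold at 112 (assume they go to the highest-value buyers). The demand price at q = 93 is 175, so CS = ½ · [(221.5 - 112) + (175 - 112)] · 93 = 8021.25.
Change in consumer surplus = 8021.25 - 8372.25 = -351.

-351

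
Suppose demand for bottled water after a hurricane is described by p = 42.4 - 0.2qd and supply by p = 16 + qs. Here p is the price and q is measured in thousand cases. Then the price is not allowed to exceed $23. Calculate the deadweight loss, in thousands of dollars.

135

Rearranging demand gives qd = 212 - 5p; rearranging supply gives qs = p - 16. In a free market, 212 - 5p = p - 16 gives the equilibrium p* = 38, q* = 22.
The ceiling of 23 is below the equilibrium price 38, so it binds.
At p = 23: qd = 212 - 5·23 = 97 and qs = 23 - 16 = 7.
Quantity traded falls to 7. At q = 7 the demand price is (212 - 7)/5 = 41 and the supply price is 16 + 7 = 23.
Deadweight loss = ½ · (41 - 23) · (22 - 7) = ½ · 18 · 15 = 135.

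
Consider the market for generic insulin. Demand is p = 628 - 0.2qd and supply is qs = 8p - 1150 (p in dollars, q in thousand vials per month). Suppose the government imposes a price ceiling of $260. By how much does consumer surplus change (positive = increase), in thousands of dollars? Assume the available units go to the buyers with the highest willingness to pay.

33740

Rearranging demand gives qd = 3140 - 5p. Setting quantity demanded equal to quantity supplied, 3140 - 5p = 8p - 1150, gives p* = 330 and q* = 1490.
Since 260 < 330, the ceiling is binding.
At p = 260: qd = 3140 - 5·260 = 1840 and qs = 8·260 - 1150 = 930.
Consumer surplus without the control is ½ · (628 - 330) · 1490 = 222010.
With the ceiling, 930 units are sold at 260 (assume they go to the highest-value buyers). The demand price at q = 930 is 442, so CS = ½ · [(628 - 260) + (442 - 260)] · 930 = 255750.
Change in consumer surplus = 255750 - 222010 = 33740.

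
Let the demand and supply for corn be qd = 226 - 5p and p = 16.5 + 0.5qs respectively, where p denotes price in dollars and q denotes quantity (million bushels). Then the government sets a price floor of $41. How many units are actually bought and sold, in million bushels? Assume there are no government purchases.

Rearranging supply gives qs = 2p - 33. Equilibrium: 226 - 5p = 2p - 33, so 259 = 7p and p* = 37, q* = 41.
The floor of 41 is above the equilibrium price 37, so it binds.
At p = 41: qd = 226 - 5·41 = 21 and qs = 2·41 - 33 = 49.
The quantity actually transacted is the short side, demand: 21.

21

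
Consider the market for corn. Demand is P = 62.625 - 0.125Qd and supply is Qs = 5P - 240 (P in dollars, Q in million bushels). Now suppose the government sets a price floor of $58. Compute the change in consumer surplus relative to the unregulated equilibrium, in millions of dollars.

Rearranging demand gives Qd = 501 - 8P. Equilibrium: 501 - 8P = 5P - 240, so 741 = 13P and P* = 57, Q* = 45.
The floor of 58 is above the equilibrium price 57, so it binds.
At P = 58: Qd = 501 - 8·58 = 37 and Qs = 5·58 - 240 = 50.
Consumer surplus without the control is ½ · (62.625 - 57) · 45 = 126.5625.
With the floor, consumers buy 37 units at 58, so CS = ½ · (62.625 - 58) · 37 = 85.5625.
Change in consumer surplus = 85.5625 - 126.5625 = -41.

-41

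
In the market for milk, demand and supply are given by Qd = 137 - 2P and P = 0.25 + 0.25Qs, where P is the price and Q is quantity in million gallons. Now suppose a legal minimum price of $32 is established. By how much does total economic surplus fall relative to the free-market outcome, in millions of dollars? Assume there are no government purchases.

Rearranging supply gives Qs = 4P - 1. Equilibrium: 137 - 2P = 4P - 1, so 138 = 6P and P* = 23, Q* = 91.
The floor of 32 is above the equilibrium price 23, so it binds.
At P = 32: Qd = 137 - 2·32 = 73 and Qs = 4·32 - 1 = 127.
Quantity traded falls to 73. At Q = 73 the demand price is (137 - 73)/2 = 32 and the supply price is (1 + 73)/4 = 18.5.
Deadweight loss = ½ · (32 - 18.5) · (91 - 73) = ½ · 13.5 · 18 = 121.5.

121.5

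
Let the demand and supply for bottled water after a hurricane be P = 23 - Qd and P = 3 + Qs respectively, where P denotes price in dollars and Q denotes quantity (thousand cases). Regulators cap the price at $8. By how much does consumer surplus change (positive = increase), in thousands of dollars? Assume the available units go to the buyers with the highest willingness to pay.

Rearranging demand gives Qd = 23 - P; rearranging supply gives Qs = P - 3. In a free market, 23 - P = P - 3 gives the equilibrium P* = 13, Q* = 10.
Since 8 < 13, the ceiling is binding.
At P = 8: Qd = 23 - 8 = 15 and Qs = 8 - 3 = 5.
Consumer surplus without the control is ½ · (23 - 13) · 10 = 50.
With the ceiling, 5 units are sold at 8 (assume they go to the highest-value buyers). The demand price at Q = 5 is 18, so CS = ½ · [(23 - 8) + (18 - 8)] · 5 = 62.5.
Change in consumer surplus = 62.5 - 50 = 12.5.

12.5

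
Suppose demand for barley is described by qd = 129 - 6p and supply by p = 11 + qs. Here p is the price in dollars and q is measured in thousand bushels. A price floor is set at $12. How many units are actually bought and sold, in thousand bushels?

Rearranging supply gives qs = p - 11. Without the control the market clears where 129 - 6p = p - 11, i.e. p* = 20 and q* = 9.
Since 12 is below p* = 20, the floor does not bind and the free-market outcome prevails.

9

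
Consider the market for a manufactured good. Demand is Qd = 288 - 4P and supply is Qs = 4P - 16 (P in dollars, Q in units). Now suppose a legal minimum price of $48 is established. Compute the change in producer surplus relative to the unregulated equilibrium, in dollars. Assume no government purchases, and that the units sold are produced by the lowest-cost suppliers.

Without the control the market clears where 288 - 4P = 4P - 16, i.e. P* = 38 and Q* = 136.
Because the floor (48) lies above the market-clearing price, it is binding.
At P = 48: Qd = 288 - 4·48 = 96 and Qs = 4·48 - 16 = 176.
Producer surplus without the control is ½ · (38 - 4) · 136 = 2312.
With the floor, 96 units are sold at 48. The supply price at Q = 96 is 28, so PS = ½ · [(48 - 4) + (48 - 28)] · 96 = 3072.
Change in producer surplus = 3072 - 2312 = 760.

760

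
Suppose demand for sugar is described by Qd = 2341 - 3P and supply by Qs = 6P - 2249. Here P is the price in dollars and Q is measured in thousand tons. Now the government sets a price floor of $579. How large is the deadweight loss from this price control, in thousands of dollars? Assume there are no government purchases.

10712.25

In a free market, 2341 - 3P = 6P - 2249 gives the equilibrium P* = 510, Q* = 811.
The floor of 579 is above the equilibrium price 510, so it binds.
At P = 579: Qd = 2341 - 3·579 = 604 and Qs = 6·579 - 2249 = 1225.
Quantity traded falls to 604. At Q = 604 the demand price is (2341 - 604)/3 = 579 and the supply price is (2249 + 604)/6 = 475.5.
Deadweight loss = ½ · (579 - 475.5) · (811 - 604) = ½ · 103.5 · 207 = 10712.25.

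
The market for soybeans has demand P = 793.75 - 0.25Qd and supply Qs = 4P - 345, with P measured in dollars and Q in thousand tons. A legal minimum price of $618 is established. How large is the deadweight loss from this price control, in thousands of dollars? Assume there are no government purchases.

Rearranging demand gives Qd = 3175 - 4P. Setting quantity demanded equal to quantity supplied, 3175 - 4P = 4P - 345, gives P* = 440 and Q* = 1415.
The floor of 618 is above the equilibrium price 440, so it binds.
At P = 618: Qd = 3175 - 4·618 = 703 and Qs = 4·618 - 345 = 2127.
Quantity traded falls to 703. At Q = 703 the demand price is (3175 - 703)/4 = 618 and the supply price is (345 + 703)/4 = 262.
Deadweight loss = ½ · (618 - 262) · (1415 - 703) = ½ · 356 · 712 = 126736.

126736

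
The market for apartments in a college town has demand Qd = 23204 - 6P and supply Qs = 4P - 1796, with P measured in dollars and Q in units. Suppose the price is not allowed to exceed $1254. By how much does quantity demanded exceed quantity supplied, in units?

12460

Without the control the market clears where 23204 - 6P = 4P - 1796, i.e. P* = 2500 and Q* = 8204.
Since 1254 < 2500, the ceiling is binding.
At P = 1254: Qd = 23204 - 6·1254 = 15680 and Qs = 4·1254 - 1796 = 3220.
Shortage = Qd - Qs = 15680 - 3220 = 12460.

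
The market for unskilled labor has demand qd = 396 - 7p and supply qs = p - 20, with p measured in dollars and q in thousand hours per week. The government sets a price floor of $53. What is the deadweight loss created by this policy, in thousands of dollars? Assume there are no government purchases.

28

Setting quantity demanded equal to quantity supplied, 396 - 7p = p - 20, gives p* = 52 and q* = 32.
Because the floor (53) lies above the market-clearing price, it is binding.
At p = 53: qd = 396 - 7·53 = 25 and qs = 53 - 20 = 33.
Quantity traded falls to 25. At q = 25 the demand price is (396 - 25)/7 = 53 and the supply price is 20 + 25 = 45.
Deadweight loss = ½ · (53 - 45) · (32 - 25) = ½ · 8 · 7 = 28.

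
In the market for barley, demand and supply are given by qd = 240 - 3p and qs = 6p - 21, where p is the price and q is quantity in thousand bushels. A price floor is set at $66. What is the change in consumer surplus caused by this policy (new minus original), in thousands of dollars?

Without the control the market clears where 240 - 3p = 6p - 21, i.e. p* = 29 and q* = 153.
Because the floor (66) lies above the market-clearing price, it is binding.
At p = 66: qd = 240 - 3·66 = 42 and qs = 6·66 - 21 = 375.
Consumer surplus without the control is ½ · (80 - 29) · 153 = 3901.5.
With the floor, consumers buy 42 units at 66, so CS = ½ · (80 - 66) · 42 = 294.
Change in consumer surplus = 294 - 3901.5 = -3607.5.

-3607.5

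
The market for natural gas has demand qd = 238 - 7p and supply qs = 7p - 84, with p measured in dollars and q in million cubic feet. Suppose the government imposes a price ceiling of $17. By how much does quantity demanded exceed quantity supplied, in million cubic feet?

Equilibrium: 238 - 7p = 7p - 84, so 322 = 14p and p* = 23, q* = 77.
The ceiling of 17 is below the equilibrium price 23, so it binds.
At p = 17: qd = 238 - 7·17 = 119 and qs = 7·17 - 84 = 35.
Shortage = qd - qs = 119 - 35 = 84.

84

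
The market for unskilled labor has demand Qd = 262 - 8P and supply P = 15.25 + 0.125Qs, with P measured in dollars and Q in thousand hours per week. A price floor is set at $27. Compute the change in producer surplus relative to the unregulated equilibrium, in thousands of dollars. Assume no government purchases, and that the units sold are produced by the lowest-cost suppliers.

102

Rearranging supply gives Qs = 8P - 122. Without the control the market clears where 262 - 8P = 8P - 122, i.e. P* = 24 and Q* = 70.
Because the floor (27) lies above the market-clearing price, it is binding.
At P = 27: Qd = 262 - 8·27 = 46 and Qs = 8·27 - 122 = 94.
Producer surplus without the control is ½ · (24 - 15.25) · 70 = 306.25.
With the floor, 46 units are sold at 27. The supply price at Q = 46 is 21, so PS = ½ · [(27 - 15.25) + (27 - 21)] · 46 = 408.25.
Change in producer surplus = 408.25 - 306.25 = 102.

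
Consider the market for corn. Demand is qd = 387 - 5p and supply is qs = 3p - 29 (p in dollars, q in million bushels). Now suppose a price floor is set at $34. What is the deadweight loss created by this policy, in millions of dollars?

0

Equilibrium: 387 - 5p = 3p - 29, so 416 = 8p and p* = 52, q* = 127.
Since 34 is below p* = 52, the floor does not bind and the free-market outcome prevails.
Since the control does not bind, no trades are prevented and deadweight loss is zero.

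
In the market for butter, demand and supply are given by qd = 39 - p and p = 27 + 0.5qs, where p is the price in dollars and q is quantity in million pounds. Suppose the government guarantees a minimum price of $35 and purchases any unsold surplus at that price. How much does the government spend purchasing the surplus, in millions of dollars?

Rearranging supply gives qs = 2p - 54. Without the control the market clears where 39 - p = 2p - 54, i.e. p* = 31 and q* = 8.
The floor of 35 is above the equilibrium price 31, so it binds.
At p = 35: qd = 39 - 35 = 4 and qs = 2·35 - 54 = 16.
Surplus = qs - qd = 12.
Government expenditure = surplus × support price = 12 × 35 = 420.

420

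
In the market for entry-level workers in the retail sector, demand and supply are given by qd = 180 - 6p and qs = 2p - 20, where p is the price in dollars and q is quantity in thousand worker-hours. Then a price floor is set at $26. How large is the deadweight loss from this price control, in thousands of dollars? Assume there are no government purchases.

12

Without the control the market clears where 180 - 6p = 2p - 20, i.e. p* = 25 and q* = 30.
Since 26 > 25, the floor is binding.
At p = 26: qd = 180 - 6·26 = 24 and qs = 2·26 - 20 = 32.
Quantity traded falls to 24. At q = 24 the demand price is (180 - 24)/6 = 26 and the supply price is (20 + 24)/2 = 22.
Deadweight loss = ½ · (26 - 22) · (30 - 24) = ½ · 4 · 6 = 12.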